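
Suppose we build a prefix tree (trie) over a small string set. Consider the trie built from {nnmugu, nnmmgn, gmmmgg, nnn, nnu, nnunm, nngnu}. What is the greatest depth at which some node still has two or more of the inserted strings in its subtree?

Look for the deepest trie node that still has at least two words in its subtree.
"nnmmgn" and "nnmugu" agree on "nnm" (3 characters) before diverging; nothing deeper is shared.
Longest shared-prefix length: 3

3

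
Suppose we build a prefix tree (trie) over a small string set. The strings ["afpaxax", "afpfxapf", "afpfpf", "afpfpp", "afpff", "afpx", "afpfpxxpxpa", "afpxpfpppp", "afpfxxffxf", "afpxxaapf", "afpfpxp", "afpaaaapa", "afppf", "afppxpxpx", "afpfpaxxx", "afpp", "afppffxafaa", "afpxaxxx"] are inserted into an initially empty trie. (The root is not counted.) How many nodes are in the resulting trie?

66

Insert word by word; a character creates a node only if that edge doesn't already exist:
  "afpaxax" → 7 new (a, f, p, a, x, a, x)
  "afpfxapf" → prefix "afp" already present; 5 new (f, x, a, p, f)
  "afpfpf" → prefix "afpf" already present; 2 new (p, f)
  "afpfpp" → prefix "afpfp" already present; 1 new (p)
  "afpff" → prefix "afpf" already present; 1 new (f)
  "afpx" → prefix "afp" already present; 1 new (x)
  "afpfpxxpxpa" → prefix "afpfp" already present; 6 new (x, x, p, x, p, a)
  "afpxpfpppp" → prefix "afpx" already present; 6 new (p, f, p, p, p, p)
  "afpfxxffxf" → prefix "afpfx" already present; 5 new (x, f, f, x, f)
  "afpxxaapf" → prefix "afpx" already present; 5 new (x, a, a, p, f)
  "afpfpxp" → prefix "afpfpx" already present; 1 new (p)
  "afpaaaapa" → prefix "afpa" already present; 5 new (a, a, a, p, a)
  "afppf" → prefix "afp" already present; 2 new (p, f)
  "afppxpxpx" → prefix "afpp" already present; 5 new (x, p, x, p, x)
  "afpfpaxxx" → prefix "afpfp" already present; 4 new (a, x, x, x)
  "afpp" → prefix "afpp" already present; 0 new (none)
  "afppffxafaa" → prefix "afppf" already present; 6 new (f, x, a, f, a, a)
  "afpxaxxx" → prefix "afpx" already present; 4 new (a, x, x, x)
Total nodes = 7 + 5 + 2 + 1 + 1 + 1 + 6 + 6 + 5 + 5 + 1 + 5 + 2 + 5 + 4 + 0 + 6 + 4 = 66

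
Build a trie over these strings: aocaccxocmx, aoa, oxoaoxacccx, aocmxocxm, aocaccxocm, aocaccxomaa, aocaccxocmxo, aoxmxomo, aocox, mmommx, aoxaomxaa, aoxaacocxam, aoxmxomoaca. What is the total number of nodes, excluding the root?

63

Count nodes per top-level branch (shared prefixes stored once):
  'a'-branch (aoa, aocaccxocm, aocaccxocmx, aocaccxocmxo, aocaccxomaa, aocmxocxm, aocox, aoxaacocxam, aoxaomxaa, aoxmxomo, aoxmxomoaca): 46 nodes
  'm'-branch (mmommx): 6 nodes
  'o'-branch (oxoaoxacccx): 11 nodes
Sum: 63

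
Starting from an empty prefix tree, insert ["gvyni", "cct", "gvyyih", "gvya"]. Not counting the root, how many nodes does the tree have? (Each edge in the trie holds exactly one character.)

12

Trie structure (* marks end of a word):
(root)
├─ c
│  └─ c
│     └─ t *
└─ g
   └─ v
      └─ y
         ├─ a *
         ├─ n
         │  └─ i *
         └─ y
            └─ i
               └─ h *
Counting every labelled node above: 12.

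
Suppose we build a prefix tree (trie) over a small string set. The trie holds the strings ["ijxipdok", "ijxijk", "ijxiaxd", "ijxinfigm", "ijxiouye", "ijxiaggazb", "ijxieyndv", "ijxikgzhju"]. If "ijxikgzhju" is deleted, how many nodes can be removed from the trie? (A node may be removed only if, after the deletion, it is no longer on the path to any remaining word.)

Walk "ijxikgzhju" from the leaf back toward the root, removing each node that no remaining word uses.
The suffix "kgzhju" (6 nodes) is used only by "ijxikgzhju"; the node for "ijxi" still has the child "p", so pruning stops there.
Nodes removed: 6

6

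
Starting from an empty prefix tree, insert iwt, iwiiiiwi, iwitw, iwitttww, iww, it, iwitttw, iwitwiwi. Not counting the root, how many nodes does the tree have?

20

Trie structure (* marks end of a word):
(root)
└─ i
   ├─ t *
   └─ w
      ├─ i
      │  ├─ i
      │  │  └─ i
      │  │     └─ i
      │  │        └─ w
      │  │           └─ i *
      │  └─ t
      │     ├─ t
      │     │  └─ t
      │     │     └─ w *
      │     │        └─ w *
      │     └─ w *
      │        └─ i
      │           └─ w
      │              └─ i *
      ├─ t *
      └─ w *
Counting every labelled node above: 20.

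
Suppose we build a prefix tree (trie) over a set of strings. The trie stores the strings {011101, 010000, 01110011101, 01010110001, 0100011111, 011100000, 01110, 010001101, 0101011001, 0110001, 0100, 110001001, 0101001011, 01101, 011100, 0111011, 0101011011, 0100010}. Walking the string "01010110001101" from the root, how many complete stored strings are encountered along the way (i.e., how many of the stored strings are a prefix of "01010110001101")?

Check each prefix of "01010110001101" against the stored set — each match is an end-marker on the path.
Prefixes of the query that are stored words: "01010110001"
Count: 1

1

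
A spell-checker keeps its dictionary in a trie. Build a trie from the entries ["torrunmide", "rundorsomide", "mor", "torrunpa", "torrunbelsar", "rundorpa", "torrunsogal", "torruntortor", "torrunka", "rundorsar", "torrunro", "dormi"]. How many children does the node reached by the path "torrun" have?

7

Follow the path "torrun" to its node, then look at its outgoing edges.
Distinct next characters after "torrun": b, k, m, p, r, s, t.
That node has 7 child edges.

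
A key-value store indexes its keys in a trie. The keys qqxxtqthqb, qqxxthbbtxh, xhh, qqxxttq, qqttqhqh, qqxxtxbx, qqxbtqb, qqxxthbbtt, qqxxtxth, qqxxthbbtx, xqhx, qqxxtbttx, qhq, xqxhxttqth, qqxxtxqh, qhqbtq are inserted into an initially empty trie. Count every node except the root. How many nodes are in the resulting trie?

59

Trace insertions, counting only characters that open a new branch:
  "qqxxtqthqb" → 10 new (q, q, x, x, t, q, t, h, q, b)
  "qqxxthbbtxh" → prefix "qqxxt" already present; 6 new (h, b, b, t, x, h)
  "xhh" → 3 new (x, h, h)
  "qqxxttq" → prefix "qqxxt" already present; 2 new (t, q)
  "qqttqhqh" → prefix "qq" already present; 6 new (t, t, q, h, q, h)
  "qqxxtxbx" → prefix "qqxxt" already present; 3 new (x, b, x)
  "qqxbtqb" → prefix "qqx" already present; 4 new (b, t, q, b)
  "qqxxthbbtt" → prefix "qqxxthbbt" already present; 1 new (t)
  "qqxxtxth" → prefix "qqxxtx" already present; 2 new (t, h)
  "qqxxthbbtx" → prefix "qqxxthbbtx" already present; 0 new (none)
  "xqhx" → prefix "x" already present; 3 new (q, h, x)
  "qqxxtbttx" → prefix "qqxxt" already present; 4 new (b, t, t, x)
  "qhq" → prefix "q" already present; 2 new (h, q)
  "xqxhxttqth" → prefix "xq" already present; 8 new (x, h, x, t, t, q, t, h)
  "qqxxtxqh" → prefix "qqxxtx" already present; 2 new (q, h)
  "qhqbtq" → prefix "qhq" already present; 3 new (b, t, q)
Total nodes = 10 + 6 + 3 + 2 + 6 + 3 + 4 + 1 + 2 + 0 + 3 + 4 + 2 + 8 + 2 + 3 = 59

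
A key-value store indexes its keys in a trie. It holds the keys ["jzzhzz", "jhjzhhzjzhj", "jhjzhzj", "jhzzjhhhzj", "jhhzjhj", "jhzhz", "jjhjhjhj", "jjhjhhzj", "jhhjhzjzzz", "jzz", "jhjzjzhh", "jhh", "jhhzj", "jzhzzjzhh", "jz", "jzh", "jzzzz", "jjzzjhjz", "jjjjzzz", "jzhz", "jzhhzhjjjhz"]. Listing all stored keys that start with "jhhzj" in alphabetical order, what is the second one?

jhhzjhj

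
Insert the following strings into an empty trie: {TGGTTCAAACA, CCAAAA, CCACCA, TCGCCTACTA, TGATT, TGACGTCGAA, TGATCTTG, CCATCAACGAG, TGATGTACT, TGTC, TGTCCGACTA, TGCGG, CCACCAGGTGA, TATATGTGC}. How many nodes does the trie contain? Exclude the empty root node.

80

Count nodes per top-level branch (shared prefixes stored once):
  'C'-branch (CCAAAA, CCACCA, CCACCAGGTGA, CCATCAACGAG): 22 nodes
  'T'-branch (TATATGTGC, TCGCCTACTA, TGACGTCGAA, TGATCTTG, TGATGTACT, TGATT, TGCGG, TGGTTCAAACA, TGTC, TGTCCGACTA): 58 nodes
Sum: 80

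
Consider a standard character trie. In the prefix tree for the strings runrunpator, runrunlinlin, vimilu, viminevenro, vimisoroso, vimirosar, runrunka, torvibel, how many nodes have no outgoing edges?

8

A leaf is a node with no children — equivalently, the end of a word that is not a proper prefix of any other stored word.
Those words: "runrunka", "runrunlinlin", "runrunpator", "torvibel", "vimilu", "viminevenro", "vimirosar", "vimisoroso"
Leaf count: 8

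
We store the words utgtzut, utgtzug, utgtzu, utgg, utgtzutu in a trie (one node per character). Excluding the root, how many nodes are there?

10

Count nodes per top-level branch (shared prefixes stored once):
  'u'-branch (utgg, utgtzu, utgtzug, utgtzut, utgtzutu): 10 nodes
Sum: 10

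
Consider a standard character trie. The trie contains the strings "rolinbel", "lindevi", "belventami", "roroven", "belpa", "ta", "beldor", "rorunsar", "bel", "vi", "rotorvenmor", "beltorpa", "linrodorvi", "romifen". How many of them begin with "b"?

Walk to "b"; the words in its subtree are exactly those with that prefix.
Matches: "bel", "beldor", "belpa", "beltorpa", "belventami"
Count: 5

5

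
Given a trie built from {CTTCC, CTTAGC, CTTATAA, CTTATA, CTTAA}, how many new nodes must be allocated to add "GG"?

Nothing in the trie begins with "G"; the whole of "GG" is new.
2 − 0 = 2 new nodes.

2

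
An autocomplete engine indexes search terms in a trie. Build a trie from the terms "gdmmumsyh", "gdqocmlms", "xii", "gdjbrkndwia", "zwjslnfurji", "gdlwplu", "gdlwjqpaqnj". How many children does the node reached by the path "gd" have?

4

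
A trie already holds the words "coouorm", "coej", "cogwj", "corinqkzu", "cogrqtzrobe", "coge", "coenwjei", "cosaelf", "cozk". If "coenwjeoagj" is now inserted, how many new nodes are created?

4

"coenwje" is already a path in the trie; the remaining "oagj" must be added.
New nodes needed: |"coenwjeoagj"| − 7 = 11 − 7 = 4.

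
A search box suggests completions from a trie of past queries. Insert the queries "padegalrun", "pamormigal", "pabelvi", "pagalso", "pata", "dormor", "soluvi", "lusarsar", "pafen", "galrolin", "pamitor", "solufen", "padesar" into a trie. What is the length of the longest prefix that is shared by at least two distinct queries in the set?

The deepest shared node is where two words last agree before diverging.
e.g. "padegalrun" and "padesar" share the prefix "pade" of length 4; no pair shares a longer one.
Longest shared-prefix length: 4

4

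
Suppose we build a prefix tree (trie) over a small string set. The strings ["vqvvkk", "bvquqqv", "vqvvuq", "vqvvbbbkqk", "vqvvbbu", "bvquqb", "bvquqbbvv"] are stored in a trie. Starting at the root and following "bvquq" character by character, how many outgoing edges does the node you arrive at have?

2

The children of the "bvquq" node are the distinct next characters among strings starting with "bvquq".
Characters that immediately follow "bvquq" among the stored strings: {b, q}.
That node has 2 child edges.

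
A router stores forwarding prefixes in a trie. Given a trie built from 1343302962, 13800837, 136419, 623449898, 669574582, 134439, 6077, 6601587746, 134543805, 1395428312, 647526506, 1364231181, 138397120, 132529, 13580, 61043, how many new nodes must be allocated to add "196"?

2

Walking "196" from the root, the first 1 characters ("1") follow existing edges; "9" is the first miss.
Each of the 2 remaining characters creates one node.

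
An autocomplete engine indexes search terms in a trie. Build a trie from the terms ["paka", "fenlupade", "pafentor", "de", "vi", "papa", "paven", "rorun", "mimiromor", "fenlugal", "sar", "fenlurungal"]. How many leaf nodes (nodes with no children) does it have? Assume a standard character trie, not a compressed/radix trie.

A leaf is a node with no children — equivalently, the end of a word that is not a proper prefix of any other stored word.
Those words: "de", "fenlugal", "fenlupade", "fenlurungal", "mimiromor", "pafentor", "paka", "papa", "paven", "rorun", "sar", "vi"
Leaf count: 12

12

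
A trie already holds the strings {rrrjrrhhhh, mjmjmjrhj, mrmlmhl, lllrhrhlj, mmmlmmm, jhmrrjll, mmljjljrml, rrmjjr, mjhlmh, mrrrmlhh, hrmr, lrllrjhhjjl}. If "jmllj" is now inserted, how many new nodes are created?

4

"j" is already a path in the trie; the remaining "mllj" must be added.
Each of the 4 remaining characters creates one node.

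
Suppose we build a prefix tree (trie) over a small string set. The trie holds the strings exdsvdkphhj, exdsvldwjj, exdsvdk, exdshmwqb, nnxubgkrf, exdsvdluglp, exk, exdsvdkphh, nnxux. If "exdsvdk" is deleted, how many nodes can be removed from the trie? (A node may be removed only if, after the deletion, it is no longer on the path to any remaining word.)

A node on "exdsvdk"'s path can go only if nothing else ends at it or branches off below it.
Every node on "exdsvdk" is still needed (e.g. by "exdsvdkphhj"), so nothing is freed.
Nodes removed: 0

0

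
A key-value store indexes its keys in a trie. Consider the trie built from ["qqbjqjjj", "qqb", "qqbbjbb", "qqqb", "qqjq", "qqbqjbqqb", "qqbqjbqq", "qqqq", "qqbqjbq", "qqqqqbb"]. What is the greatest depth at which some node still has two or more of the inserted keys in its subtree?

Look for the deepest trie node that still has at least two words in its subtree.
"qqbqjbqq" and "qqbqjbqqb" agree on "qqbqjbqq" (8 characters) before diverging; nothing deeper is shared.
Longest shared-prefix length: 8

8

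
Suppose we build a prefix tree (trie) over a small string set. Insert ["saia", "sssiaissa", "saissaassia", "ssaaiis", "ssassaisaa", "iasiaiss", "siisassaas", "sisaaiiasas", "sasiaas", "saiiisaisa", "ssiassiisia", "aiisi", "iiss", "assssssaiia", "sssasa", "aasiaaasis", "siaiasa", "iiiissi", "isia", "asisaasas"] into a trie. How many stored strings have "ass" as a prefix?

1

Walk to "ass"; the words in its subtree are exactly those with that prefix.
Words under "ass": assssssaiia
Count: 1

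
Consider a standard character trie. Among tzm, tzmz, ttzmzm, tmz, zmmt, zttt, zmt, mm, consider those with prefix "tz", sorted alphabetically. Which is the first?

tzm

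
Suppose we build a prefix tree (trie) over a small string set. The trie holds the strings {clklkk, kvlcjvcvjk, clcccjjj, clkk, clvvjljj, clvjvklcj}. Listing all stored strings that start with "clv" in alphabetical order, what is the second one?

clvvjljj

Words with prefix "clv", in lexicographic order: "clvjvklcj", "clvvjljj"
Position 2: clvvjljj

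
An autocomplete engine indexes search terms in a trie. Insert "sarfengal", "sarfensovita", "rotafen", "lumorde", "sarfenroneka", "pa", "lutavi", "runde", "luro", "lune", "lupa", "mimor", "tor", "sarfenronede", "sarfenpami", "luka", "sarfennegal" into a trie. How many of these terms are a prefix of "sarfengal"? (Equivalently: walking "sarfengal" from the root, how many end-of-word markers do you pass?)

1

Check each prefix of "sarfengal" against the stored set — each match is an end-marker on the path.
Prefixes of the query that are stored words: "sarfengal"
Count: 1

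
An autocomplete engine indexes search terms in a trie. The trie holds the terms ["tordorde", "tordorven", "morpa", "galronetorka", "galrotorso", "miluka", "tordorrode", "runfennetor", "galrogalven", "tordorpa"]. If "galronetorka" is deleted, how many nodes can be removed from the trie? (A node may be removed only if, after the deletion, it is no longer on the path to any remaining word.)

A node on "galronetorka"'s path can go only if nothing else ends at it or branches off below it.
The suffix "netorka" (7 nodes) is used only by "galronetorka"; the node for "galro" still has the child "t", so pruning stops there.
Nodes removed: 7

7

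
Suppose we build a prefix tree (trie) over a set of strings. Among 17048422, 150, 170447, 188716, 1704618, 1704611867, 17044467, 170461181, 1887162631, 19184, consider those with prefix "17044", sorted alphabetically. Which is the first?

DFS of the "17044" subtree visits, in order: "17044467", "170447"
The 1st is 17044467.

17044467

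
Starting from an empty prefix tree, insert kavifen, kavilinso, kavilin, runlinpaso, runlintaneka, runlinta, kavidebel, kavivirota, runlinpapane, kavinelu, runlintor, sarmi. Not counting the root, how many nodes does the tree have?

54

Count nodes per top-level branch (shared prefixes stored once):
  'k'-branch (kavidebel, kavifen, kavilin, kavilinso, kavinelu, kavivirota): 27 nodes
  'r'-branch (runlinpapane, runlinpaso, runlinta, runlintaneka, runlintor): 22 nodes
  's'-branch (sarmi): 5 nodes
Sum: 54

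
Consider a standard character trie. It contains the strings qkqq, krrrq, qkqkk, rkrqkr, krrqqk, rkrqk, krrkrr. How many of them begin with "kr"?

3

Filter for entries beginning with "kr":
Words under "kr": krrkrr, krrqqk, krrrq
Count: 3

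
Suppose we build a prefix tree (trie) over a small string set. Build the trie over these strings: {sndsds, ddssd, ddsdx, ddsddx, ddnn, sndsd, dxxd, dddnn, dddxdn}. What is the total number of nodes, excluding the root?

Trie structure (* marks end of a word):
(root)
├─ d
│  ├─ d
│  │  ├─ d
│  │  │  ├─ n
│  │  │  │  └─ n *
│  │  │  └─ x
│  │  │     └─ d
│  │  │        └─ n *
│  │  ├─ n
│  │  │  └─ n *
│  │  └─ s
│  │     ├─ d
│  │     │  ├─ d
│  │     │  │  └─ x *
│  │     │  └─ x *
│  │     └─ s
│  │        └─ d *
│  └─ x
│     └─ x
│        └─ d *
└─ s
   └─ n
      └─ d
         └─ s
            └─ d *
               └─ s *
Counting every labelled node above: 26.

26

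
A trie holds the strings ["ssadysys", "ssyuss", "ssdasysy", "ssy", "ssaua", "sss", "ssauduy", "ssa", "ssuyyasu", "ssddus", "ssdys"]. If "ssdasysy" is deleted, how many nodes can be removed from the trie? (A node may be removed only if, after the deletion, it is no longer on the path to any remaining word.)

Walk "ssdasysy" from the leaf back toward the root, removing each node that no remaining word uses.
The suffix "asysy" (5 nodes) is used only by "ssdasysy"; the node for "ssd" still has the child "d", so pruning stops there.
Nodes removed: 5

5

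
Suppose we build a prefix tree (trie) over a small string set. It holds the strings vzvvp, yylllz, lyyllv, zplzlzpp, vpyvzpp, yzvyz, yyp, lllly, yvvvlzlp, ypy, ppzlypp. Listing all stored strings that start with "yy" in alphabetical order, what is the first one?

yylllz

Words with prefix "yy", in lexicographic order: "yylllz", "yyp"
The 1st is yylllz.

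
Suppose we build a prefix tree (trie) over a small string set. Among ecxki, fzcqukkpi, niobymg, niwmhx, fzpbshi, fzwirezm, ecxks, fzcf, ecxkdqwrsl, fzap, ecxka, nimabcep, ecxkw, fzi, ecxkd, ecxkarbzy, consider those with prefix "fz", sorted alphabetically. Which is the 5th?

DFS of the "fz" subtree visits, in order: "fzap", "fzcf", "fzcqukkpi", "fzi", "fzpbshi", "fzwirezm"
The 5th is fzpbshi.

fzpbshi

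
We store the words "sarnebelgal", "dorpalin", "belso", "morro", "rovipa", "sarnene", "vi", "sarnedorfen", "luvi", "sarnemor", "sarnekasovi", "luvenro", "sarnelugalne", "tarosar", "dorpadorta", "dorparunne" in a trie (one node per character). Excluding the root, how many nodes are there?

Insert word by word; a character creates a node only if that edge doesn't already exist:
  "sarnebelgal" → 11 new (s, a, r, n, e, b, e, l, g, a, l)
  "dorpalin" → 8 new (d, o, r, p, a, l, i, n)
  "belso" → 5 new (b, e, l, s, o)
  "morro" → 5 new (m, o, r, r, o)
  "rovipa" → 6 new (r, o, v, i, p, a)
  "sarnene" → prefix "sarne" already present; 2 new (n, e)
  "vi" → 2 new (v, i)
  "sarnedorfen" → prefix "sarne" already present; 6 new (d, o, r, f, e, n)
  "luvi" → 4 new (l, u, v, i)
  "sarnemor" → prefix "sarne" already present; 3 new (m, o, r)
  "sarnekasovi" → prefix "sarne" already present; 6 new (k, a, s, o, v, i)
  "luvenro" → prefix "luv" already present; 4 new (e, n, r, o)
  "sarnelugalne" → prefix "sarne" already present; 7 new (l, u, g, a, l, n, e)
  "tarosar" → 7 new (t, a, r, o, s, a, r)
  "dorpadorta" → prefix "dorpa" already present; 5 new (d, o, r, t, a)
  "dorparunne" → prefix "dorpa" already present; 5 new (r, u, n, n, e)
Total nodes = 11 + 8 + 5 + 5 + 6 + 2 + 2 + 6 + 4 + 3 + 6 + 4 + 7 + 7 + 5 + 5 = 86

86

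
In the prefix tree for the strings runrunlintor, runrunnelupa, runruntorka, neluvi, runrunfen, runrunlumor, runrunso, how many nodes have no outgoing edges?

A leaf is a node with no children — equivalently, the end of a word that is not a proper prefix of any other stored word.
Those words: "neluvi", "runrunfen", "runrunlintor", "runrunlumor", "runrunnelupa", "runrunso", "runruntorka"
Leaf count: 7

7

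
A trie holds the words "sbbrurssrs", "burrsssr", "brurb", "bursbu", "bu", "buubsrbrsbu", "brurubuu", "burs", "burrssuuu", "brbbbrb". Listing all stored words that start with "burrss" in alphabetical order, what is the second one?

burrssuuu

Words with prefix "burrss", in lexicographic order: "burrsssr", "burrssuuu"
The 2nd is burrssuuu.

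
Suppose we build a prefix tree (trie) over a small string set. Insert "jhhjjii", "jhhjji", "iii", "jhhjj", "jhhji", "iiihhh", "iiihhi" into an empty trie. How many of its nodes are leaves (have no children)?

4

A leaf is a node with no children — equivalently, the end of a word that is not a proper prefix of any other stored word.
Those words: "iiihhh", "iiihhi", "jhhji", "jhhjjii"
Leaf count: 4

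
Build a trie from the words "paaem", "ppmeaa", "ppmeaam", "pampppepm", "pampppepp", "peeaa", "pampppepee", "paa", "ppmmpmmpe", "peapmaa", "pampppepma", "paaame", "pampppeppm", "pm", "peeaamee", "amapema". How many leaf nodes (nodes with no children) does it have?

11

Leaves are exactly the stored words that no other stored word extends.
Those words: "amapema", "paaame", "paaem", "pampppepee", "pampppepma", "pampppeppm", "peapmaa", "peeaamee", "pm", "ppmeaam", "ppmmpmmpe"
Leaf count: 11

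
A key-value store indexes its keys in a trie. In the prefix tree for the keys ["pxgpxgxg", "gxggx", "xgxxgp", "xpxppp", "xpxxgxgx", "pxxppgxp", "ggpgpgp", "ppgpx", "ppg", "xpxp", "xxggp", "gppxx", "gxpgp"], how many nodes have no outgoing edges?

A leaf is a node with no children — equivalently, the end of a word that is not a proper prefix of any other stored word.
Those words: "ggpgpgp", "gppxx", "gxggx", "gxpgp", "ppgpx", "pxgpxgxg", "pxxppgxp", "xgxxgp", "xpxppp", "xpxxgxgx", "xxggp"
Leaf count: 11

11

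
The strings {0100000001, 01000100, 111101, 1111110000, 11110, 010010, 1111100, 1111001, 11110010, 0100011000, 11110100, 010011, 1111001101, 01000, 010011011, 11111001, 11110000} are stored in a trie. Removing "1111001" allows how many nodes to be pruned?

A node on "1111001"'s path can go only if nothing else ends at it or branches off below it.
Every node on "1111001" is still needed (e.g. by "11110010"), so nothing is freed.
Nodes removed: 0

0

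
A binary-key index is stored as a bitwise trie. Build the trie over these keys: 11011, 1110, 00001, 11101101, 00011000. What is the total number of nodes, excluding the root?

21

Trace insertions, counting only characters that open a new branch:
  "11011" → 5 new (1, 1, 0, 1, 1)
  "1110" → prefix "11" already present; 2 new (1, 0)
  "00001" → 5 new (0, 0, 0, 0, 1)
  "11101101" → prefix "1110" already present; 4 new (1, 1, 0, 1)
  "00011000" → prefix "000" already present; 5 new (1, 1, 0, 0, 0)
Total nodes = 5 + 2 + 5 + 4 + 5 = 21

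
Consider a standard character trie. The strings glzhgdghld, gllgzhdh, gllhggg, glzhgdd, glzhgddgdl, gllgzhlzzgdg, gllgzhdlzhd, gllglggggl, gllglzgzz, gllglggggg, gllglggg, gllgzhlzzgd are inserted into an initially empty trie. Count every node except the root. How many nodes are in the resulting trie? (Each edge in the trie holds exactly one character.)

45

Insert word by word; a character creates a node only if that edge doesn't already exist:
  "glzhgdghld" → 10 new (g, l, z, h, g, d, g, h, l, d)
  "gllgzhdh" → prefix "gl" already present; 6 new (l, g, z, h, d, h)
  "gllhggg" → prefix "gll" already present; 4 new (h, g, g, g)
  "glzhgdd" → prefix "glzhgd" already present; 1 new (d)
  "glzhgddgdl" → prefix "glzhgdd" already present; 3 new (g, d, l)
  "gllgzhlzzgdg" → prefix "gllgzh" already present; 6 new (l, z, z, g, d, g)
  "gllgzhdlzhd" → prefix "gllgzhd" already present; 4 new (l, z, h, d)
  "gllglggggl" → prefix "gllg" already present; 6 new (l, g, g, g, g, l)
  "gllglzgzz" → prefix "gllgl" already present; 4 new (z, g, z, z)
  "gllglggggg" → prefix "gllglgggg" already present; 1 new (g)
  "gllglggg" → prefix "gllglggg" already present; 0 new (none)
  "gllgzhlzzgd" → prefix "gllgzhlzzgd" already present; 0 new (none)
Total nodes = 10 + 6 + 4 + 1 + 3 + 6 + 4 + 6 + 4 + 1 + 0 + 0 = 45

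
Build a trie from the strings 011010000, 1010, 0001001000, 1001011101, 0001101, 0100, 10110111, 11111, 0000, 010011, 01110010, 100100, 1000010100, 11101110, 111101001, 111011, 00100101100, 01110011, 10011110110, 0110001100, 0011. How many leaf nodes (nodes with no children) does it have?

Leaves are exactly the stored words that no other stored word extends.
Those words: "0000", "0001001000", "0001101", "00100101100", "0011", "010011", "0110001100", "011010000", "01110010", "01110011", "1000010100", "100100", "1001011101", "10011110110", "1010", "10110111", "11101110", "111101001", "11111"
Leaf count: 19

19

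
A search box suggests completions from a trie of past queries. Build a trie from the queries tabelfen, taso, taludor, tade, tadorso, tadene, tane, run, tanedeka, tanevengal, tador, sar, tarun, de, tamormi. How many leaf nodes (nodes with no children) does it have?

12

Leaves are exactly the stored words that no other stored word extends.
Those words: "de", "run", "sar", "tabelfen", "tadene", "tadorso", "taludor", "tamormi", "tanedeka", "tanevengal", "tarun", "taso"
Leaf count: 12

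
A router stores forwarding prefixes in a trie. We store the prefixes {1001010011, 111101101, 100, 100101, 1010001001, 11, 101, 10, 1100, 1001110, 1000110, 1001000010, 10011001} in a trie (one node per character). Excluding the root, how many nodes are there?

43

Trace insertions, counting only characters that open a new branch:
  "1001010011" → 10 new (1, 0, 0, 1, 0, 1, 0, 0, 1, 1)
  "111101101" → prefix "1" already present; 8 new (1, 1, 1, 0, 1, 1, 0, 1)
  "100" → prefix "100" already present; 0 new (none)
  "100101" → prefix "100101" already present; 0 new (none)
  "1010001001" → prefix "10" already present; 8 new (1, 0, 0, 0, 1, 0, 0, 1)
  "11" → prefix "11" already present; 0 new (none)
  "101" → prefix "101" already present; 0 new (none)
  "10" → prefix "10" already present; 0 new (none)
  "1100" → prefix "11" already present; 2 new (0, 0)
  "1001110" → prefix "1001" already present; 3 new (1, 1, 0)
  "1000110" → prefix "100" already present; 4 new (0, 1, 1, 0)
  "1001000010" → prefix "10010" already present; 5 new (0, 0, 0, 1, 0)
  "10011001" → prefix "10011" already present; 3 new (0, 0, 1)
Total nodes = 10 + 8 + 0 + 0 + 8 + 0 + 0 + 0 + 2 + 3 + 4 + 5 + 3 = 43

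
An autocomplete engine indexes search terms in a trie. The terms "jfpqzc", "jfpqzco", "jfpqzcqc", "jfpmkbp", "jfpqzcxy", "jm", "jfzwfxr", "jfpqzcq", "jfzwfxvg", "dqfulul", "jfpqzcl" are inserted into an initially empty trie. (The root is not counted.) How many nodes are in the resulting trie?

31

Insert word by word; a character creates a node only if that edge doesn't already exist:
  "jfpqzc" → 6 new (j, f, p, q, z, c)
  "jfpqzco" → prefix "jfpqzc" already present; 1 new (o)
  "jfpqzcqc" → prefix "jfpqzc" already present; 2 new (q, c)
  "jfpmkbp" → prefix "jfp" already present; 4 new (m, k, b, p)
  "jfpqzcxy" → prefix "jfpqzc" already present; 2 new (x, y)
  "jm" → prefix "j" already present; 1 new (m)
  "jfzwfxr" → prefix "jf" already present; 5 new (z, w, f, x, r)
  "jfpqzcq" → prefix "jfpqzcq" already present; 0 new (none)
  "jfzwfxvg" → prefix "jfzwfx" already present; 2 new (v, g)
  "dqfulul" → 7 new (d, q, f, u, l, u, l)
  "jfpqzcl" → prefix "jfpqzc" already present; 1 new (l)
Total nodes = 6 + 1 + 2 + 4 + 2 + 1 + 5 + 0 + 2 + 7 + 1 = 31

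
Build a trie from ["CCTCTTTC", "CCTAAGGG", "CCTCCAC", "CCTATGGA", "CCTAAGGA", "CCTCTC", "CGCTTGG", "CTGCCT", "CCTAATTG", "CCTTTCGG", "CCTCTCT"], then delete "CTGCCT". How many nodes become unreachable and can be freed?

5

Walk "CTGCCT" from the leaf back toward the root, removing each node that no remaining word uses.
The suffix "TGCCT" (5 nodes) is used only by "CTGCCT"; the node for "C" still has the child "C", so pruning stops there.
Nodes removed: 5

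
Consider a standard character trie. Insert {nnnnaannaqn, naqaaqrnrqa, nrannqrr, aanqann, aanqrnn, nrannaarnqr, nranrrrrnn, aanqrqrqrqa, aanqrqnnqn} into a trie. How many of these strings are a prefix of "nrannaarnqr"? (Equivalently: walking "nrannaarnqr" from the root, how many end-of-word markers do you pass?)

Traverse "nrannaarnqr" character by character; count nodes along the way that are marked as word ends.
Prefixes of the query that are stored words: "nrannaarnqr"
Count: 1

1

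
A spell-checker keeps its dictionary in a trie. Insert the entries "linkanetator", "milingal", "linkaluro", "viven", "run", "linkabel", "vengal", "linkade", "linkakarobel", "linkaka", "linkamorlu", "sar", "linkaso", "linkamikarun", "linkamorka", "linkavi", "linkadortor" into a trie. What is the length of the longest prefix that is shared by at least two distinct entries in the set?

The deepest shared node is where two words last agree before diverging.
"linkamorka" and "linkamorlu" agree on "linkamor" (8 characters) before diverging; nothing deeper is shared.
Longest shared-prefix length: 8

8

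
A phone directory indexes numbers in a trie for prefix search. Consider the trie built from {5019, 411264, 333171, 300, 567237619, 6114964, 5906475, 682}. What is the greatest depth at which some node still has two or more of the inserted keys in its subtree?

Equivalently: take the maximum, over all pairs, of their longest common prefix length.
"300" and "333171" agree on "3" (1 characters) before diverging; nothing deeper is shared.
Longest shared-prefix length: 1

1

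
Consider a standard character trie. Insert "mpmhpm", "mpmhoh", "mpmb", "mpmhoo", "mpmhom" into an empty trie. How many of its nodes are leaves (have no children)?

5

A leaf is a node with no children — equivalently, the end of a word that is not a proper prefix of any other stored word.
Those words: "mpmb", "mpmhoh", "mpmhom", "mpmhoo", "mpmhpm"
Leaf count: 5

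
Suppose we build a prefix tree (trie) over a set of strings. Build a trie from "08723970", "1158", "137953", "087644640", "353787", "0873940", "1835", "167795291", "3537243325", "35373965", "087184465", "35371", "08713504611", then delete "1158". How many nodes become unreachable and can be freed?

3

Walk "1158" from the leaf back toward the root, removing each node that no remaining word uses.
The suffix "158" (3 nodes) is used only by "1158"; the node for "1" still has the child "3", so pruning stops there.
Nodes removed: 3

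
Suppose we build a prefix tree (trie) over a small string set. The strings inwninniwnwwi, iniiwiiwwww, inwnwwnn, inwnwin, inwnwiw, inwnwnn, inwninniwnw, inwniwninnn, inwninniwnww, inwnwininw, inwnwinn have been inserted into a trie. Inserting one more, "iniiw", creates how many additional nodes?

0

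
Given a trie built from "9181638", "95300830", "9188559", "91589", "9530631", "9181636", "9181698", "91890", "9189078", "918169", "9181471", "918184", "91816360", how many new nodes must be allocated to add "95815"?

"95" is already a path in the trie; the remaining "815" must be added.
Each of the 3 remaining characters creates one node.

3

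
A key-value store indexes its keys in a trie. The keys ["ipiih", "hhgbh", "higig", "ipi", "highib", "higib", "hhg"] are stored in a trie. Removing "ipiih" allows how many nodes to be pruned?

After clearing the end-marker at "ipiih", prune upward until reaching a node still needed by another word.
The suffix "ih" (2 nodes) is used only by "ipiih"; "ipi" is itself a stored word, so pruning stops there.
Nodes removed: 2

2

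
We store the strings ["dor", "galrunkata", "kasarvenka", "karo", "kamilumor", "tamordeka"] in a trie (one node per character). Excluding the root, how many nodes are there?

41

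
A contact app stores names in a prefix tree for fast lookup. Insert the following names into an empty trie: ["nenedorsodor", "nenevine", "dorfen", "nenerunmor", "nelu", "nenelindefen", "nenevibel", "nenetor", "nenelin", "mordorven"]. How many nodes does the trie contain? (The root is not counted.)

For each word, the new-node count is its length minus the longest prefix already in the trie:
  "nenedorsodor" → 12 new (n, e, n, e, d, o, r, s, o, d, o, r)
  "nenevine" → prefix "nene" already present; 4 new (v, i, n, e)
  "dorfen" → 6 new (d, o, r, f, e, n)
  "nenerunmor" → prefix "nene" already present; 6 new (r, u, n, m, o, r)
  "nelu" → prefix "ne" already present; 2 new (l, u)
  "nenelindefen" → prefix "nene" already present; 8 new (l, i, n, d, e, f, e, n)
  "nenevibel" → prefix "nenevi" already present; 3 new (b, e, l)
  "nenetor" → prefix "nene" already present; 3 new (t, o, r)
  "nenelin" → prefix "nenelin" already present; 0 new (none)
  "mordorven" → 9 new (m, o, r, d, o, r, v, e, n)
Total nodes = 12 + 4 + 6 + 6 + 2 + 8 + 3 + 3 + 0 + 9 = 53

53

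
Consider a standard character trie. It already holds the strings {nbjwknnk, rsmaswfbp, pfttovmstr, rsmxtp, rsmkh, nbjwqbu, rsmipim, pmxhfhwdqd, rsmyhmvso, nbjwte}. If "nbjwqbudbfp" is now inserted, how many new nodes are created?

Walking "nbjwqbudbfp" from the root, the first 7 characters ("nbjwqbu") follow existing edges; "d" is the first miss.
New nodes needed: |"nbjwqbudbfp"| − 7 = 11 − 7 = 4.

4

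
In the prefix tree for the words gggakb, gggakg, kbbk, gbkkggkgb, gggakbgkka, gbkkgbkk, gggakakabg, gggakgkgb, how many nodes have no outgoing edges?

6

A leaf is a node with no children — equivalently, the end of a word that is not a proper prefix of any other stored word.
Those words: "gbkkgbkk", "gbkkggkgb", "gggakakabg", "gggakbgkka", "gggakgkgb", "kbbk"
Leaf count: 6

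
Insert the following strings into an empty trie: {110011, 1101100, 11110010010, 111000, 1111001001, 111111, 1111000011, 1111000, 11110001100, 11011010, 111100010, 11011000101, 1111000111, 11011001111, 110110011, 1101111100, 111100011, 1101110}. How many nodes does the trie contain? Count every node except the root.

Count nodes per top-level branch (shared prefixes stored once):
  '1'-branch (110011, 1101100, 11011000101, 110110011, 11011001111, 11011010, 1101110, 1101111100, 111000, 1111000, 1111000011, 111100010, 111100011, 11110001100, 1111000111, 1111001001, 11110010010, 111111): 50 nodes
Sum: 50

50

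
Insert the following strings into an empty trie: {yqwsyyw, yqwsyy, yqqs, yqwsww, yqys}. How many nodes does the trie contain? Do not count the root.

Insert word by word; a character creates a node only if that edge doesn't already exist:
  "yqwsyyw" → 7 new (y, q, w, s, y, y, w)
  "yqwsyy" → prefix "yqwsyy" already present; 0 new (none)
  "yqqs" → prefix "yq" already present; 2 new (q, s)
  "yqwsww" → prefix "yqws" already present; 2 new (w, w)
  "yqys" → prefix "yq" already present; 2 new (y, s)
Total nodes = 7 + 0 + 2 + 2 + 2 = 13

13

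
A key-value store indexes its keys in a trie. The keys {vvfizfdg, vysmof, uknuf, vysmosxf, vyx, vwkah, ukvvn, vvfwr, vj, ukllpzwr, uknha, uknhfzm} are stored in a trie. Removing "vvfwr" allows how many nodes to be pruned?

Walk "vvfwr" from the leaf back toward the root, removing each node that no remaining word uses.
The suffix "wr" (2 nodes) is used only by "vvfwr"; the node for "vvf" still has the child "i", so pruning stops there.
Nodes removed: 2

2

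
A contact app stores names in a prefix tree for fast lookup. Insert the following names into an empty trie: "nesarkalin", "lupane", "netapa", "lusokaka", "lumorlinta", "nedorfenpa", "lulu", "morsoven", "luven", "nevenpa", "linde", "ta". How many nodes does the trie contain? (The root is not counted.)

Trace insertions, counting only characters that open a new branch:
  "nesarkalin" → 10 new (n, e, s, a, r, k, a, l, i, n)
  "lupane" → 6 new (l, u, p, a, n, e)
  "netapa" → prefix "ne" already present; 4 new (t, a, p, a)
  "lusokaka" → prefix "lu" already present; 6 new (s, o, k, a, k, a)
  "lumorlinta" → prefix "lu" already present; 8 new (m, o, r, l, i, n, t, a)
  "nedorfenpa" → prefix "ne" already present; 8 new (d, o, r, f, e, n, p, a)
  "lulu" → prefix "lu" already present; 2 new (l, u)
  "morsoven" → 8 new (m, o, r, s, o, v, e, n)
  "luven" → prefix "lu" already present; 3 new (v, e, n)
  "nevenpa" → prefix "ne" already present; 5 new (v, e, n, p, a)
  "linde" → prefix "l" already present; 4 new (i, n, d, e)
  "ta" → 2 new (t, a)
Total nodes = 10 + 6 + 4 + 6 + 8 + 8 + 2 + 8 + 3 + 5 + 4 + 2 = 66

66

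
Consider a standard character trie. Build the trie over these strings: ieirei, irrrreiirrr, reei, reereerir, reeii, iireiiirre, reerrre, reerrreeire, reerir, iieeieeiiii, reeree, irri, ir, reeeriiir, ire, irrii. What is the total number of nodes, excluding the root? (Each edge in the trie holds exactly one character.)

For each word, the new-node count is its length minus the longest prefix already in the trie:
  "ieirei" → 6 new (i, e, i, r, e, i)
  "irrrreiirrr" → prefix "i" already present; 10 new (r, r, r, r, e, i, i, r, r, r)
  "reei" → 4 new (r, e, e, i)
  "reereerir" → prefix "ree" already present; 6 new (r, e, e, r, i, r)
  "reeii" → prefix "reei" already present; 1 new (i)
  "iireiiirre" → prefix "i" already present; 9 new (i, r, e, i, i, i, r, r, e)
  "reerrre" → prefix "reer" already present; 3 new (r, r, e)
  "reerrreeire" → prefix "reerrre" already present; 4 new (e, i, r, e)
  "reerir" → prefix "reer" already present; 2 new (i, r)
  "iieeieeiiii" → prefix "ii" already present; 9 new (e, e, i, e, e, i, i, i, i)
  "reeree" → prefix "reeree" already present; 0 new (none)
  "irri" → prefix "irr" already present; 1 new (i)
  "ir" → prefix "ir" already present; 0 new (none)
  "reeeriiir" → prefix "ree" already present; 6 new (e, r, i, i, i, r)
  "ire" → prefix "ir" already present; 1 new (e)
  "irrii" → prefix "irri" already present; 1 new (i)
Total nodes = 6 + 10 + 4 + 6 + 1 + 9 + 3 + 4 + 2 + 9 + 0 + 1 + 0 + 6 + 1 + 1 = 63

63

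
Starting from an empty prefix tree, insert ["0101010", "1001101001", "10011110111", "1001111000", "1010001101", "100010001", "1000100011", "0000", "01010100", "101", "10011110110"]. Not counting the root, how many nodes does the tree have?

Count nodes per top-level branch (shared prefixes stored once):
  '0'-branch (0000, 0101010, 01010100): 11 nodes
  '1'-branch (100010001, 1000100011, 1001101001, 1001111000, 10011110110, 10011110111, 101, 1010001101): 34 nodes
Sum: 45

45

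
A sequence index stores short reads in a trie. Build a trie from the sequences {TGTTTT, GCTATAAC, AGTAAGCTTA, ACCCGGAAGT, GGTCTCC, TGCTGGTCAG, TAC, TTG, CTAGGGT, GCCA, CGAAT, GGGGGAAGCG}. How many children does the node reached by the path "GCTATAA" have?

The children of the "GCTATAA" node are the distinct next characters among strings starting with "GCTATAA".
Distinct next characters after "GCTATAA": C.
That node has 1 child edge.

1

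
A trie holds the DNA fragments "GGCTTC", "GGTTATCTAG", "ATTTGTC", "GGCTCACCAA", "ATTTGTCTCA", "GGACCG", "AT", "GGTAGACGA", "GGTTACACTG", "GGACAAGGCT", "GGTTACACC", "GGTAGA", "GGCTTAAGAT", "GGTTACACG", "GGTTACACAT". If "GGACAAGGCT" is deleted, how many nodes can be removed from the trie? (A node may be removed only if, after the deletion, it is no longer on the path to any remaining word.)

After clearing the end-marker at "GGACAAGGCT", prune upward until reaching a node still needed by another word.
The suffix "AAGGCT" (6 nodes) is used only by "GGACAAGGCT"; the node for "GGAC" still has the child "C", so pruning stops there.
Nodes removed: 6

6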